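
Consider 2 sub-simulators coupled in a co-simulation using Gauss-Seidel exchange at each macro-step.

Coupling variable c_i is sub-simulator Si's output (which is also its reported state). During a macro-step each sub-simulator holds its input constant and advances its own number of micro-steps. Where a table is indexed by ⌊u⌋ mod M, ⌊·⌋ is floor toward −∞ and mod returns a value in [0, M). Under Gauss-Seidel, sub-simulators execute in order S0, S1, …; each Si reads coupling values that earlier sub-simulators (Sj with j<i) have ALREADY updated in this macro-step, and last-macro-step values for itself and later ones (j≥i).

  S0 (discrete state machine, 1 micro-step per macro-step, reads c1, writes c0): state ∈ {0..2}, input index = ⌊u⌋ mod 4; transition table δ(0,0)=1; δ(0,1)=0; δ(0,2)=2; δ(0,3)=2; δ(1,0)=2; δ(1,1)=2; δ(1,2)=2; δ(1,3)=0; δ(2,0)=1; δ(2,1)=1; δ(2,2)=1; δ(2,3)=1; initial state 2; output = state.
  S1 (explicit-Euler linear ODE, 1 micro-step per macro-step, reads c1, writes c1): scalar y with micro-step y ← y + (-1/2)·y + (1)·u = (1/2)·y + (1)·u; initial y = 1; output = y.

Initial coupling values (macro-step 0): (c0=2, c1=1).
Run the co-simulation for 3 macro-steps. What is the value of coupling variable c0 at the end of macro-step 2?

macro 1: S0 reads c1=1 → after 1×micro: 1; S1 reads c1=1 → after 1×micro: 3/2 ⇒ (c0=1, c1=3/2)
macro 2: S0 reads c1=3/2 → after 1×micro: 2; S1 reads c1=3/2 → after 1×micro: 9/4 ⇒ (c0=2, c1=9/4)
macro 3: S0 reads c1=9/4 → after 1×micro: 1; S1 reads c1=9/4 → after 1×micro: 27/8 ⇒ (c0=1, c1=27/8)

c0 at macro-step 2 = 2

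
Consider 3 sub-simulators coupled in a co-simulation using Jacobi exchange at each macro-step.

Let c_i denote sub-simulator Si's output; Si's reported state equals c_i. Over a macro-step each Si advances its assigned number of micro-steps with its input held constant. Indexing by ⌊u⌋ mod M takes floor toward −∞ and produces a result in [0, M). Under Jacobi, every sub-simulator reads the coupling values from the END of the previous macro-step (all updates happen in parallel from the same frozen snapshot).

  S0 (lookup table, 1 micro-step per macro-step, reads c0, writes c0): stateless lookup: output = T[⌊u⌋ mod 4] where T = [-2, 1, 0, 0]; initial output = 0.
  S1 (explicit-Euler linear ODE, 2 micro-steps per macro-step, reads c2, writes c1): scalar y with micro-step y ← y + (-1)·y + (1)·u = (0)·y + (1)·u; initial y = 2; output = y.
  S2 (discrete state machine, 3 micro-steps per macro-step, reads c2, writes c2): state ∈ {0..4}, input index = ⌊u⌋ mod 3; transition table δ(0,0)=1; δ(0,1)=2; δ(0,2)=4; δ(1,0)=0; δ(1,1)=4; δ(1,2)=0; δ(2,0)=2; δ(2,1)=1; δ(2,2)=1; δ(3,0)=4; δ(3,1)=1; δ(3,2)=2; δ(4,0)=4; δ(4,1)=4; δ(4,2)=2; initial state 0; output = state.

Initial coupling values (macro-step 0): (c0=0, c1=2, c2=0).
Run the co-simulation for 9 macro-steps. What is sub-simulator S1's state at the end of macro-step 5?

S1 state at macro-step 5 = 4

macro 1: S0 reads c0=0 → after 1×micro: -2; S1 reads c2=0 → after 2×micro: 0; S2 reads c2=0 → after 3×micro: 1 ⇒ (c0=-2, c1=0, c2=1)
macro 2: S0 reads c0=-2 → after 1×micro: 0; S1 reads c2=1 → after 2×micro: 1; S2 reads c2=1 → after 3×micro: 4 ⇒ (c0=0, c1=1, c2=4)
macro 3: S0 reads c0=0 → after 1×micro: -2; S1 reads c2=4 → after 2×micro: 4; S2 reads c2=4 → after 3×micro: 4 ⇒ (c0=-2, c1=4, c2=4)
macro 4: S0 reads c0=-2 → after 1×micro: 0; S1 reads c2=4 → after 2×micro: 4; S2 reads c2=4 → after 3×micro: 4 ⇒ (c0=0, c1=4, c2=4)
macro 5: S0 reads c0=0 → after 1×micro: -2; S1 reads c2=4 → after 2×micro: 4; S2 reads c2=4 → after 3×micro: 4 ⇒ (c0=-2, c1=4, c2=4)
macro 6: S0 reads c0=-2 → after 1×micro: 0; S1 reads c2=4 → after 2×micro: 4; S2 reads c2=4 → after 3×micro: 4 ⇒ (c0=0, c1=4, c2=4)
macro 7: S0 reads c0=0 → after 1×micro: -2; S1 reads c2=4 → after 2×micro: 4; S2 reads c2=4 → after 3×micro: 4 ⇒ (c0=-2, c1=4, c2=4)
macro 8: S0 reads c0=-2 → after 1×micro: 0; S1 reads c2=4 → after 2×micro: 4; S2 reads c2=4 → after 3×micro: 4 ⇒ (c0=0, c1=4, c2=4)
macro 9: S0 reads c0=0 → after 1×micro: -2; S1 reads c2=4 → after 2×micro: 4; S2 reads c2=4 → after 3×micro: 4 ⇒ (c0=-2, c1=4, c2=4)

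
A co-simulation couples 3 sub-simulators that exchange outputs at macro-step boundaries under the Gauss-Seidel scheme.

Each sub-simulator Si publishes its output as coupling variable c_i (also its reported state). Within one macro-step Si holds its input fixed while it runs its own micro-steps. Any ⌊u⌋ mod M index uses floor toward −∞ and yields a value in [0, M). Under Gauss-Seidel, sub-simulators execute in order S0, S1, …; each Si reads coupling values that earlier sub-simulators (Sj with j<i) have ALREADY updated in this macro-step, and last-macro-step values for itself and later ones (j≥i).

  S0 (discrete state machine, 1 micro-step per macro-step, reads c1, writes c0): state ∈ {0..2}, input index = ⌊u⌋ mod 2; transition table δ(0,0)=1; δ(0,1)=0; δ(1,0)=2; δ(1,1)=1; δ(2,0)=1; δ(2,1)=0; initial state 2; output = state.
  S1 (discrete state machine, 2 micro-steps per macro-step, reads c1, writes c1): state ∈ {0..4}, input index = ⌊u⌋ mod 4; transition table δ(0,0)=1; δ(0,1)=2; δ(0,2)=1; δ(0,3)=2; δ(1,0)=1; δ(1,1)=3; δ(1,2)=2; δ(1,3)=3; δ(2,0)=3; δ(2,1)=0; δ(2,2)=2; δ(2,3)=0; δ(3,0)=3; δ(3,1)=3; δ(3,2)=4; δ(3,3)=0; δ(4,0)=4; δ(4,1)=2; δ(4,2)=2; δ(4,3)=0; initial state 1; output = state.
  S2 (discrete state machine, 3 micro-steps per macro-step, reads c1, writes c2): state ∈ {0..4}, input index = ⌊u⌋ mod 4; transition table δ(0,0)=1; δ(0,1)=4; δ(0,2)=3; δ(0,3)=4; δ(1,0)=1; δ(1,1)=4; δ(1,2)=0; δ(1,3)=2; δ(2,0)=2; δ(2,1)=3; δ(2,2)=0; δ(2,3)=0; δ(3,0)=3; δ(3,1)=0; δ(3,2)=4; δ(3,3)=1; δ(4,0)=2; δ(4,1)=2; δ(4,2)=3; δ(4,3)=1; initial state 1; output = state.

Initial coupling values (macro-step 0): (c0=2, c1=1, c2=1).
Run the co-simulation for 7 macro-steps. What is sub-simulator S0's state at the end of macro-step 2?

S0 state at macro-step 2 = 0

macro 1: S0 reads c1=1 → after 1×micro: 0; S1 reads c1=1 → after 2×micro: 3; S2 reads c1=3 → after 3×micro: 4 ⇒ (c0=0, c1=3, c2=4)
macro 2: S0 reads c1=3 → after 1×micro: 0; S1 reads c1=3 → after 2×micro: 2; S2 reads c1=2 → after 3×micro: 3 ⇒ (c0=0, c1=2, c2=3)
macro 3: S0 reads c1=2 → after 1×micro: 1; S1 reads c1=2 → after 2×micro: 2; S2 reads c1=2 → after 3×micro: 4 ⇒ (c0=1, c1=2, c2=4)
macro 4: S0 reads c1=2 → after 1×micro: 2; S1 reads c1=2 → after 2×micro: 2; S2 reads c1=2 → after 3×micro: 3 ⇒ (c0=2, c1=2, c2=3)
macro 5: S0 reads c1=2 → after 1×micro: 1; S1 reads c1=2 → after 2×micro: 2; S2 reads c1=2 → after 3×micro: 4 ⇒ (c0=1, c1=2, c2=4)
macro 6: S0 reads c1=2 → after 1×micro: 2; S1 reads c1=2 → after 2×micro: 2; S2 reads c1=2 → after 3×micro: 3 ⇒ (c0=2, c1=2, c2=3)
macro 7: S0 reads c1=2 → after 1×micro: 1; S1 reads c1=2 → after 2×micro: 2; S2 reads c1=2 → after 3×micro: 4 ⇒ (c0=1, c1=2, c2=4)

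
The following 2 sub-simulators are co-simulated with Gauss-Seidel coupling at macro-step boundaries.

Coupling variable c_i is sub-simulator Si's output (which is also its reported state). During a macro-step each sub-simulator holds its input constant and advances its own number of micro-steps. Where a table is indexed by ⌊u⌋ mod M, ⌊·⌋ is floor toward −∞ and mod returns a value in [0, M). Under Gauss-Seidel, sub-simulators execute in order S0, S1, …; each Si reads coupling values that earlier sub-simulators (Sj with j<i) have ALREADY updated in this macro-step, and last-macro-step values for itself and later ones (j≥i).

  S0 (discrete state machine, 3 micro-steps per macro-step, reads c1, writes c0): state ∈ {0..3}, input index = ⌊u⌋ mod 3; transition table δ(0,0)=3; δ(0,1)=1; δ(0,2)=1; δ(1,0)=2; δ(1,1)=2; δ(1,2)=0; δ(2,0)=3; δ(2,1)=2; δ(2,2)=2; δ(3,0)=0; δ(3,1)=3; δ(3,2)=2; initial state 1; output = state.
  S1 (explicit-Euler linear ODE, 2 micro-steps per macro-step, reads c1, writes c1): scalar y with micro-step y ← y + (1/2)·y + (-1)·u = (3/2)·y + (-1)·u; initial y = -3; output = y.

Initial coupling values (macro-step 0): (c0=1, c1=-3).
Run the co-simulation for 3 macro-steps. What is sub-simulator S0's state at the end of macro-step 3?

S0 state at macro-step 3 = 2

macro 1: S0 reads c1=-3 → after 3×micro: 0; S1 reads c1=-3 → after 2×micro: 3/4 ⇒ (c0=0, c1=3/4)
macro 2: S0 reads c1=3/4 → after 3×micro: 3; S1 reads c1=3/4 → after 2×micro: -3/16 ⇒ (c0=3, c1=-3/16)
macro 3: S0 reads c1=-3/16 → after 3×micro: 2; S1 reads c1=-3/16 → after 2×micro: 3/64 ⇒ (c0=2, c1=3/64)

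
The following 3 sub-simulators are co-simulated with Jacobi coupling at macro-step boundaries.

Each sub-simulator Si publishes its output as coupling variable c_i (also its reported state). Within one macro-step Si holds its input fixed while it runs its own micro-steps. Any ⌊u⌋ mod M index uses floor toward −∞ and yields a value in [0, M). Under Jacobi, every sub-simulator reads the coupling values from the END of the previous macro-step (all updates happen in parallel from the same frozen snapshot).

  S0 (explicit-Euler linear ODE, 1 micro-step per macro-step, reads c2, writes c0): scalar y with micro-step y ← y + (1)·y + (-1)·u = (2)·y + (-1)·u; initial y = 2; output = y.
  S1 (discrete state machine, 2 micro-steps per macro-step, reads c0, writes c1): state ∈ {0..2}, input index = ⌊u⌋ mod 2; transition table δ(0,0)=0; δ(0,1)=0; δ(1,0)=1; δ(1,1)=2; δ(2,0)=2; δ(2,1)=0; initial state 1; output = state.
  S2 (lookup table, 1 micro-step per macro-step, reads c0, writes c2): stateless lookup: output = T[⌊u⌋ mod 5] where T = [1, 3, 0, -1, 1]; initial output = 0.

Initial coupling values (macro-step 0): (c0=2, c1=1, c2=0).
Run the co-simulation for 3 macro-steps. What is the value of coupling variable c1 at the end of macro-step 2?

c1 at macro-step 2 = 1

macro 1: S0 reads c2=0 → after 1×micro: 4; S1 reads c0=2 → after 2×micro: 1; S2 reads c0=2 → after 1×micro: 0 ⇒ (c0=4, c1=1, c2=0)
macro 2: S0 reads c2=0 → after 1×micro: 8; S1 reads c0=4 → after 2×micro: 1; S2 reads c0=4 → after 1×micro: 1 ⇒ (c0=8, c1=1, c2=1)
macro 3: S0 reads c2=1 → after 1×micro: 15; S1 reads c0=8 → after 2×micro: 1; S2 reads c0=8 → after 1×micro: -1 ⇒ (c0=15, c1=1, c2=-1)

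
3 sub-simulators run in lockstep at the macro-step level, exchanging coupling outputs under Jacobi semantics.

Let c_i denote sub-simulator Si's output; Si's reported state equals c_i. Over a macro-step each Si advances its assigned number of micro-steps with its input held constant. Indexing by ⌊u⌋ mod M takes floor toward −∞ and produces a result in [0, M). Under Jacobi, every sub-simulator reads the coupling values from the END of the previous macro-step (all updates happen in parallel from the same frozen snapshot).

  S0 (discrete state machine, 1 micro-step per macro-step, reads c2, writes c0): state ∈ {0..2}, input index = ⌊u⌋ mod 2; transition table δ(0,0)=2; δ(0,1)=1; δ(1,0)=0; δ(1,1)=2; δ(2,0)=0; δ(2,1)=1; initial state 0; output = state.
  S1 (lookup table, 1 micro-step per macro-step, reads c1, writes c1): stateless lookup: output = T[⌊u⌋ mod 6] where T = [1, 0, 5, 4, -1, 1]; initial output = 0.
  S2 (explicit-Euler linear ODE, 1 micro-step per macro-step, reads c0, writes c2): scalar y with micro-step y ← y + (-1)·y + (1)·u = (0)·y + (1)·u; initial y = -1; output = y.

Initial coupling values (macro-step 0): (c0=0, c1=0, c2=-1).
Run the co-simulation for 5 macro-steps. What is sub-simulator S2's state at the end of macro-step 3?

S2 state at macro-step 3 = 0

macro 1: S0 reads c2=-1 → after 1×micro: 1; S1 reads c1=0 → after 1×micro: 1; S2 reads c0=0 → after 1×micro: 0 ⇒ (c0=1, c1=1, c2=0)
macro 2: S0 reads c2=0 → after 1×micro: 0; S1 reads c1=1 → after 1×micro: 0; S2 reads c0=1 → after 1×micro: 1 ⇒ (c0=0, c1=0, c2=1)
macro 3: S0 reads c2=1 → after 1×micro: 1; S1 reads c1=0 → after 1×micro: 1; S2 reads c0=0 → after 1×micro: 0 ⇒ (c0=1, c1=1, c2=0)
macro 4: S0 reads c2=0 → after 1×micro: 0; S1 reads c1=1 → after 1×micro: 0; S2 reads c0=1 → after 1×micro: 1 ⇒ (c0=0, c1=0, c2=1)
macro 5: S0 reads c2=1 → after 1×micro: 1; S1 reads c1=0 → after 1×micro: 1; S2 reads c0=0 → after 1×micro: 0 ⇒ (c0=1, c1=1, c2=0)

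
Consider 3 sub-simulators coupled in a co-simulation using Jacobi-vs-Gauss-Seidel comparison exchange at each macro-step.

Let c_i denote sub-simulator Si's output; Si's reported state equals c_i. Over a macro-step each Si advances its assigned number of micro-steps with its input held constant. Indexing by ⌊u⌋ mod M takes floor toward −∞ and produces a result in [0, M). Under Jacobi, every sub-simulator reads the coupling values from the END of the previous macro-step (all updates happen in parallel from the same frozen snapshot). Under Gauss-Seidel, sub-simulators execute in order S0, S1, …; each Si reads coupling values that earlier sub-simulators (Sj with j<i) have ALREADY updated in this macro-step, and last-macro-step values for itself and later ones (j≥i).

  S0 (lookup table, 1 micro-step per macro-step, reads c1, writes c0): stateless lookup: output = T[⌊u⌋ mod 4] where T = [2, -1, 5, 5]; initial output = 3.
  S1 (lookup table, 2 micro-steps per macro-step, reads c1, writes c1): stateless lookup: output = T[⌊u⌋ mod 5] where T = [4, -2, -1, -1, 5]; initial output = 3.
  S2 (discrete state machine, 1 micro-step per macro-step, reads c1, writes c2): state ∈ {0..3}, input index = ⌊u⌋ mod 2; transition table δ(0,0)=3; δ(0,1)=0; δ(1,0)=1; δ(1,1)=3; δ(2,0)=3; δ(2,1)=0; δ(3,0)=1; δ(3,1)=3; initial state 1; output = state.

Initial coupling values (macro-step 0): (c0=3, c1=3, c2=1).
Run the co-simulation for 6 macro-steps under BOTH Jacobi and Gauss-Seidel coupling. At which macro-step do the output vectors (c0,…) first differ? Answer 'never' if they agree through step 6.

[Jacobi] macro 1: S0 reads c1=3 → after 1×micro: 5; S1 reads c1=3 → after 2×micro: -1; S2 reads c1=3 → after 1×micro: 3 ⇒ (c0=5, c1=-1, c2=3)
[Jacobi] macro 2: S0 reads c1=-1 → after 1×micro: 5; S1 reads c1=-1 → after 2×micro: 5; S2 reads c1=-1 → after 1×micro: 3 ⇒ (c0=5, c1=5, c2=3)
[Jacobi] macro 3: S0 reads c1=5 → after 1×micro: -1; S1 reads c1=5 → after 2×micro: 4; S2 reads c1=5 → after 1×micro: 3 ⇒ (c0=-1, c1=4, c2=3)
[Jacobi] macro 4: S0 reads c1=4 → after 1×micro: 2; S1 reads c1=4 → after 2×micro: 5; S2 reads c1=4 → after 1×micro: 1 ⇒ (c0=2, c1=5, c2=1)
[Jacobi] macro 5: S0 reads c1=5 → after 1×micro: -1; S1 reads c1=5 → after 2×micro: 4; S2 reads c1=5 → after 1×micro: 3 ⇒ (c0=-1, c1=4, c2=3)
[Jacobi] macro 6: S0 reads c1=4 → after 1×micro: 2; S1 reads c1=4 → after 2×micro: 5; S2 reads c1=4 → after 1×micro: 1 ⇒ (c0=2, c1=5, c2=1)
[Gauss-Seidel] macro 1: S0 reads c1=3 → after 1×micro: 5; S1 reads c1=3 → after 2×micro: -1; S2 reads c1=-1 → after 1×micro: 3 ⇒ (c0=5, c1=-1, c2=3)
[Gauss-Seidel] macro 2: S0 reads c1=-1 → after 1×micro: 5; S1 reads c1=-1 → after 2×micro: 5; S2 reads c1=5 → after 1×micro: 3 ⇒ (c0=5, c1=5, c2=3)
[Gauss-Seidel] macro 3: S0 reads c1=5 → after 1×micro: -1; S1 reads c1=5 → after 2×micro: 4; S2 reads c1=4 → after 1×micro: 1 ⇒ (c0=-1, c1=4, c2=1)
[Gauss-Seidel] macro 4: S0 reads c1=4 → after 1×micro: 2; S1 reads c1=4 → after 2×micro: 5; S2 reads c1=5 → after 1×micro: 3 ⇒ (c0=2, c1=5, c2=3)
[Gauss-Seidel] macro 5: S0 reads c1=5 → after 1×micro: -1; S1 reads c1=5 → after 2×micro: 4; S2 reads c1=4 → after 1×micro: 1 ⇒ (c0=-1, c1=4, c2=1)
[Gauss-Seidel] macro 6: S0 reads c1=4 → after 1×micro: 2; S1 reads c1=4 → after 2×micro: 5; S2 reads c1=5 → after 1×micro: 3 ⇒ (c0=2, c1=5, c2=3)

first divergence at macro-step: 3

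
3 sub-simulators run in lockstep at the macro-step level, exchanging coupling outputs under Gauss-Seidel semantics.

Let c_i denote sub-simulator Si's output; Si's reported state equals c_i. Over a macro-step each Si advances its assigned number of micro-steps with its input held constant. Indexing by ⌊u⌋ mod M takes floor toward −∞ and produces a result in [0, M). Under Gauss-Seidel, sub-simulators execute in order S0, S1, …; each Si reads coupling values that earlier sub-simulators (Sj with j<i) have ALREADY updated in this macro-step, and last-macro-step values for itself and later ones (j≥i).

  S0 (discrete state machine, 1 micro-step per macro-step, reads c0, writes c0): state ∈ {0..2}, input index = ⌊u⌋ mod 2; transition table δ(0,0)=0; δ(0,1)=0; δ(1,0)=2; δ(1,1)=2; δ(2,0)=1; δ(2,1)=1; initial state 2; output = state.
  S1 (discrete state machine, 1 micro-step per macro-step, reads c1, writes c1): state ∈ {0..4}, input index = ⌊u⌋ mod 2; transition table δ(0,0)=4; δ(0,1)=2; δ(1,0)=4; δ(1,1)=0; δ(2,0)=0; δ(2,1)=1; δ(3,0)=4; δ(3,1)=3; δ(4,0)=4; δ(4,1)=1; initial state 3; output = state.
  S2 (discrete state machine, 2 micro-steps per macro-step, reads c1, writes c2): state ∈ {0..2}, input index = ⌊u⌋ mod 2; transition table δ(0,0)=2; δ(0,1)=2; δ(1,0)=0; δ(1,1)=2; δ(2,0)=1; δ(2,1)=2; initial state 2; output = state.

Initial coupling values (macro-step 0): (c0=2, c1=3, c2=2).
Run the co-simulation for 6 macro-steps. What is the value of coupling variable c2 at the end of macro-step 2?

c2 at macro-step 2 = 2

macro 1: S0 reads c0=2 → after 1×micro: 1; S1 reads c1=3 → after 1×micro: 3; S2 reads c1=3 → after 2×micro: 2 ⇒ (c0=1, c1=3, c2=2)
macro 2: S0 reads c0=1 → after 1×micro: 2; S1 reads c1=3 → after 1×micro: 3; S2 reads c1=3 → after 2×micro: 2 ⇒ (c0=2, c1=3, c2=2)
macro 3: S0 reads c0=2 → after 1×micro: 1; S1 reads c1=3 → after 1×micro: 3; S2 reads c1=3 → after 2×micro: 2 ⇒ (c0=1, c1=3, c2=2)
macro 4: S0 reads c0=1 → after 1×micro: 2; S1 reads c1=3 → after 1×micro: 3; S2 reads c1=3 → after 2×micro: 2 ⇒ (c0=2, c1=3, c2=2)
macro 5: S0 reads c0=2 → after 1×micro: 1; S1 reads c1=3 → after 1×micro: 3; S2 reads c1=3 → after 2×micro: 2 ⇒ (c0=1, c1=3, c2=2)
macro 6: S0 reads c0=1 → after 1×micro: 2; S1 reads c1=3 → after 1×micro: 3; S2 reads c1=3 → after 2×micro: 2 ⇒ (c0=2, c1=3, c2=2)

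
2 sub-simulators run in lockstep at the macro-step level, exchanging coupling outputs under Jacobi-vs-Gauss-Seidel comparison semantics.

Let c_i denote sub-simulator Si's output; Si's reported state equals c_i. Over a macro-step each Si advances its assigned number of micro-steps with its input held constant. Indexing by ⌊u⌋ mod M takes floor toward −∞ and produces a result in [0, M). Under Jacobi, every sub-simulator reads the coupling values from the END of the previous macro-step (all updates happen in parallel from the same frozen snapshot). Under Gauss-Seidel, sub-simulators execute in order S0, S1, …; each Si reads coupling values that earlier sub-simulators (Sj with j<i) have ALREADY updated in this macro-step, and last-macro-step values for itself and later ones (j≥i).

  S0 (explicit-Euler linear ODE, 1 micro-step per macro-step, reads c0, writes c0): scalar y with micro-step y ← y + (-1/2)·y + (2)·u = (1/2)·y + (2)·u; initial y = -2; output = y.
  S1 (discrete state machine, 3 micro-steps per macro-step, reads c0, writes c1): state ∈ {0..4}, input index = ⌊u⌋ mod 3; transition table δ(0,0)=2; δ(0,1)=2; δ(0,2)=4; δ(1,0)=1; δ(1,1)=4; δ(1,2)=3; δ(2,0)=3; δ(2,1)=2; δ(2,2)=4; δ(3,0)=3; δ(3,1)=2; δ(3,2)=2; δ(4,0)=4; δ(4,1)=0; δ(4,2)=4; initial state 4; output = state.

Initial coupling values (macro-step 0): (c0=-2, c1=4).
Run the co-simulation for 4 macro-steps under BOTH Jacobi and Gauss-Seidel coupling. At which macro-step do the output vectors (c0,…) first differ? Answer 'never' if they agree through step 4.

first divergence at macro-step: 2

[Jacobi] macro 1: S0 reads c0=-2 → after 1×micro: -5; S1 reads c0=-2 → after 3×micro: 2 ⇒ (c0=-5, c1=2)
[Jacobi] macro 2: S0 reads c0=-5 → after 1×micro: -25/2; S1 reads c0=-5 → after 3×micro: 2 ⇒ (c0=-25/2, c1=2)
[Jacobi] macro 3: S0 reads c0=-25/2 → after 1×micro: -125/4; S1 reads c0=-25/2 → after 3×micro: 4 ⇒ (c0=-125/4, c1=4)
[Jacobi] macro 4: S0 reads c0=-125/4 → after 1×micro: -625/8; S1 reads c0=-125/4 → after 3×micro: 2 ⇒ (c0=-625/8, c1=2)
[Gauss-Seidel] macro 1: S0 reads c0=-2 → after 1×micro: -5; S1 reads c0=-5 → after 3×micro: 2 ⇒ (c0=-5, c1=2)
[Gauss-Seidel] macro 2: S0 reads c0=-5 → after 1×micro: -25/2; S1 reads c0=-25/2 → after 3×micro: 4 ⇒ (c0=-25/2, c1=4)
[Gauss-Seidel] macro 3: S0 reads c0=-25/2 → after 1×micro: -125/4; S1 reads c0=-125/4 → after 3×micro: 2 ⇒ (c0=-125/4, c1=2)
[Gauss-Seidel] macro 4: S0 reads c0=-125/4 → after 1×micro: -625/8; S1 reads c0=-625/8 → after 3×micro: 4 ⇒ (c0=-625/8, c1=4)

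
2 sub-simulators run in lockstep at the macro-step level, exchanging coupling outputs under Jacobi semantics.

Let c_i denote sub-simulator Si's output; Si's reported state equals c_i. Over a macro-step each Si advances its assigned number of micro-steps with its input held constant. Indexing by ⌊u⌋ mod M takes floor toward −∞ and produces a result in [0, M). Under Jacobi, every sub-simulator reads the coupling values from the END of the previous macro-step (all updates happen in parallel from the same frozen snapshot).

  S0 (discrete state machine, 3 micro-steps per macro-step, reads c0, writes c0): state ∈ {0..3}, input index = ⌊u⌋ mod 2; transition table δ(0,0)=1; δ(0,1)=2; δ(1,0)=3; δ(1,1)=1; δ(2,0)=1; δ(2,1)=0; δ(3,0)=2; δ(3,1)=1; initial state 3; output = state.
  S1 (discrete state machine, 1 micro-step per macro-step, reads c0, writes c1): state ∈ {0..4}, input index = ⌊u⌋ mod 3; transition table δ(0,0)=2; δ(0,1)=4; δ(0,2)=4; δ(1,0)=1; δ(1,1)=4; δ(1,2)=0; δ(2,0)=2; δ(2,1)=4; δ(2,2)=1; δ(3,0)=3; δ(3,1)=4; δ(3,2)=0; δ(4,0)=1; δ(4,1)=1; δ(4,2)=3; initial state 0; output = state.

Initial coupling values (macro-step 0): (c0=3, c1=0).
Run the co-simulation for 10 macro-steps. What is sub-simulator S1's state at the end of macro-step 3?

macro 1: S0 reads c0=3 → after 3×micro: 1; S1 reads c0=3 → after 1×micro: 2 ⇒ (c0=1, c1=2)
macro 2: S0 reads c0=1 → after 3×micro: 1; S1 reads c0=1 → after 1×micro: 4 ⇒ (c0=1, c1=4)
macro 3: S0 reads c0=1 → after 3×micro: 1; S1 reads c0=1 → after 1×micro: 1 ⇒ (c0=1, c1=1)
macro 4: S0 reads c0=1 → after 3×micro: 1; S1 reads c0=1 → after 1×micro: 4 ⇒ (c0=1, c1=4)
macro 5: S0 reads c0=1 → after 3×micro: 1; S1 reads c0=1 → after 1×micro: 1 ⇒ (c0=1, c1=1)
macro 6: S0 reads c0=1 → after 3×micro: 1; S1 reads c0=1 → after 1×micro: 4 ⇒ (c0=1, c1=4)
macro 7: S0 reads c0=1 → after 3×micro: 1; S1 reads c0=1 → after 1×micro: 1 ⇒ (c0=1, c1=1)
macro 8: S0 reads c0=1 → after 3×micro: 1; S1 reads c0=1 → after 1×micro: 4 ⇒ (c0=1, c1=4)
macro 9: S0 reads c0=1 → after 3×micro: 1; S1 reads c0=1 → after 1×micro: 1 ⇒ (c0=1, c1=1)
macro 10: S0 reads c0=1 → after 3×micro: 1; S1 reads c0=1 → after 1×micro: 4 ⇒ (c0=1, c1=4)

S1 state at macro-step 3 = 1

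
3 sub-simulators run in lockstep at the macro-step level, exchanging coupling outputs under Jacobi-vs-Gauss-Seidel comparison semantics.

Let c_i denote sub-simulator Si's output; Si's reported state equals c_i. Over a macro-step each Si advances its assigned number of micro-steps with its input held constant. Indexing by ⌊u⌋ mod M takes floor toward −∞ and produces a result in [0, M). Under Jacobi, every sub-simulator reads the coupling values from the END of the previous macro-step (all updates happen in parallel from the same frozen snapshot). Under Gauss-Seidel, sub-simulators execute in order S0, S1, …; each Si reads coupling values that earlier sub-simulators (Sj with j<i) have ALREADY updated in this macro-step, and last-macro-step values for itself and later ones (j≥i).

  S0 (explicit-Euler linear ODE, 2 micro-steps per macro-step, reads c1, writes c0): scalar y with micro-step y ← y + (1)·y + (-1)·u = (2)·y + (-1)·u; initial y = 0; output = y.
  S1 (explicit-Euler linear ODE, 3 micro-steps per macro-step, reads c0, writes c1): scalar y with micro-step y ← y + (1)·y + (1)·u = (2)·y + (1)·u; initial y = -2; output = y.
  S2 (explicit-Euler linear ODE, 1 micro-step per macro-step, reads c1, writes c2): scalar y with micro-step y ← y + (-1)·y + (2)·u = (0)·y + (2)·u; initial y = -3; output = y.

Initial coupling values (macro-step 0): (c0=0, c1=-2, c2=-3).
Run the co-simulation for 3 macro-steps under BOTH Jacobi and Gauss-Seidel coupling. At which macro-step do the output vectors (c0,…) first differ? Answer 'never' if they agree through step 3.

[Jacobi] macro 1: S0 reads c1=-2 → after 2×micro: 6; S1 reads c0=0 → after 3×micro: -16; S2 reads c1=-2 → after 1×micro: -4 ⇒ (c0=6, c1=-16, c2=-4)
[Jacobi] macro 2: S0 reads c1=-16 → after 2×micro: 72; S1 reads c0=6 → after 3×micro: -86; S2 reads c1=-16 → after 1×micro: -32 ⇒ (c0=72, c1=-86, c2=-32)
[Jacobi] macro 3: S0 reads c1=-86 → after 2×micro: 546; S1 reads c0=72 → after 3×micro: -184; S2 reads c1=-86 → after 1×micro: -172 ⇒ (c0=546, c1=-184, c2=-172)
[Gauss-Seidel] macro 1: S0 reads c1=-2 → after 2×micro: 6; S1 reads c0=6 → after 3×micro: 26; S2 reads c1=26 → after 1×micro: 52 ⇒ (c0=6, c1=26, c2=52)
[Gauss-Seidel] macro 2: S0 reads c1=26 → after 2×micro: -54; S1 reads c0=-54 → after 3×micro: -170; S2 reads c1=-170 → after 1×micro: -340 ⇒ (c0=-54, c1=-170, c2=-340)
[Gauss-Seidel] macro 3: S0 reads c1=-170 → after 2×micro: 294; S1 reads c0=294 → after 3×micro: 698; S2 reads c1=698 → after 1×micro: 1396 ⇒ (c0=294, c1=698, c2=1396)

first divergence at macro-step: 1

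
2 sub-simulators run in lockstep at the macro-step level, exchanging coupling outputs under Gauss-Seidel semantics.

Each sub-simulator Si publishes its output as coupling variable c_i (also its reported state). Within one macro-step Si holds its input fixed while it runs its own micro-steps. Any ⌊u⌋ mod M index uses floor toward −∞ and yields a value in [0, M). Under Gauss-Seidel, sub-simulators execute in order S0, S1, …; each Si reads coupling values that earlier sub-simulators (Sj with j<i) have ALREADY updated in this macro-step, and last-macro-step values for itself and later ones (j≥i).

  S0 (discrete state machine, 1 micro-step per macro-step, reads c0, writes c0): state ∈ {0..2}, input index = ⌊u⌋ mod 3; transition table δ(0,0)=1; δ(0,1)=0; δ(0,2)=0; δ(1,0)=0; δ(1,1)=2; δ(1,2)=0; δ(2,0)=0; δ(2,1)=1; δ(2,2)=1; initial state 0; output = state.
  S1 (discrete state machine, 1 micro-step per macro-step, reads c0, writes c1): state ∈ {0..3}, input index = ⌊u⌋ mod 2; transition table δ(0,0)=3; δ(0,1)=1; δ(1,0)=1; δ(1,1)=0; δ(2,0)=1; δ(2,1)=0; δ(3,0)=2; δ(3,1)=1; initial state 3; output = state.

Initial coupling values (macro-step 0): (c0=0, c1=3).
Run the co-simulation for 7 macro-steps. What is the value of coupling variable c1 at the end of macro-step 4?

c1 at macro-step 4 = 3

macro 1: S0 reads c0=0 → after 1×micro: 1; S1 reads c0=1 → after 1×micro: 1 ⇒ (c0=1, c1=1)
macro 2: S0 reads c0=1 → after 1×micro: 2; S1 reads c0=2 → after 1×micro: 1 ⇒ (c0=2, c1=1)
macro 3: S0 reads c0=2 → after 1×micro: 1; S1 reads c0=1 → after 1×micro: 0 ⇒ (c0=1, c1=0)
macro 4: S0 reads c0=1 → after 1×micro: 2; S1 reads c0=2 → after 1×micro: 3 ⇒ (c0=2, c1=3)
macro 5: S0 reads c0=2 → after 1×micro: 1; S1 reads c0=1 → after 1×micro: 1 ⇒ (c0=1, c1=1)
macro 6: S0 reads c0=1 → after 1×micro: 2; S1 reads c0=2 → after 1×micro: 1 ⇒ (c0=2, c1=1)
macro 7: S0 reads c0=2 → after 1×micro: 1; S1 reads c0=1 → after 1×micro: 0 ⇒ (c0=1, c1=0)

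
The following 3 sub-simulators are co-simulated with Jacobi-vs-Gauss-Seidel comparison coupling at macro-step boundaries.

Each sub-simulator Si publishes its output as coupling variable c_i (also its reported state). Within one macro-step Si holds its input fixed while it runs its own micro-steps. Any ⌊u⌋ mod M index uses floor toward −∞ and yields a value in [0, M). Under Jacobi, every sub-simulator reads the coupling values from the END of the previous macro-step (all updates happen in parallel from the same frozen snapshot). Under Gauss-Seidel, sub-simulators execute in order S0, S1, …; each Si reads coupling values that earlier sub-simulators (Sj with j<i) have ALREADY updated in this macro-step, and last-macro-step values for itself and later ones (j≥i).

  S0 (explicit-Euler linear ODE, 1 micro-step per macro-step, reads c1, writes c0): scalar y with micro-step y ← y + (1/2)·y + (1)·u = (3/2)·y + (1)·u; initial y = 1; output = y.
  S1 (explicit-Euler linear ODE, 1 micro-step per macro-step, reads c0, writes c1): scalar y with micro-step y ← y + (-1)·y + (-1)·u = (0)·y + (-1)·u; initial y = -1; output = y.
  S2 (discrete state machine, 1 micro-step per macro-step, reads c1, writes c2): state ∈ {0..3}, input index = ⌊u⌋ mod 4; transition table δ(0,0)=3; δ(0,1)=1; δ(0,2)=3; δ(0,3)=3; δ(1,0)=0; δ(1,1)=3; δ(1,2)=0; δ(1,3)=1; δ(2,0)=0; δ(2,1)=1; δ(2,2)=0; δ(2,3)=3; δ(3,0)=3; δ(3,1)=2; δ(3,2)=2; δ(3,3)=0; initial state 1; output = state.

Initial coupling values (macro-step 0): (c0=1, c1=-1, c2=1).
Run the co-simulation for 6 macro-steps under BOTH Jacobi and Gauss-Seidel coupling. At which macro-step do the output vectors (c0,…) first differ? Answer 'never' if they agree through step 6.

[Jacobi] macro 1: S0 reads c1=-1 → after 1×micro: 1/2; S1 reads c0=1 → after 1×micro: -1; S2 reads c1=-1 → after 1×micro: 1 ⇒ (c0=1/2, c1=-1, c2=1)
[Jacobi] macro 2: S0 reads c1=-1 → after 1×micro: -1/4; S1 reads c0=1/2 → after 1×micro: -1/2; S2 reads c1=-1 → after 1×micro: 1 ⇒ (c0=-1/4, c1=-1/2, c2=1)
[Jacobi] macro 3: S0 reads c1=-1/2 → after 1×micro: -7/8; S1 reads c0=-1/4 → after 1×micro: 1/4; S2 reads c1=-1/2 → after 1×micro: 1 ⇒ (c0=-7/8, c1=1/4, c2=1)
[Jacobi] macro 4: S0 reads c1=1/4 → after 1×micro: -17/16; S1 reads c0=-7/8 → after 1×micro: 7/8; S2 reads c1=1/4 → after 1×micro: 0 ⇒ (c0=-17/16, c1=7/8, c2=0)
[Jacobi] macro 5: S0 reads c1=7/8 → after 1×micro: -23/32; S1 reads c0=-17/16 → after 1×micro: 17/16; S2 reads c1=7/8 → after 1×micro: 3 ⇒ (c0=-23/32, c1=17/16, c2=3)
[Jacobi] macro 6: S0 reads c1=17/16 → after 1×micro: -1/64; S1 reads c0=-23/32 → after 1×micro: 23/32; S2 reads c1=17/16 → after 1×micro: 2 ⇒ (c0=-1/64, c1=23/32, c2=2)
[Gauss-Seidel] macro 1: S0 reads c1=-1 → after 1×micro: 1/2; S1 reads c0=1/2 → after 1×micro: -1/2; S2 reads c1=-1/2 → after 1×micro: 1 ⇒ (c0=1/2, c1=-1/2, c2=1)
[Gauss-Seidel] macro 2: S0 reads c1=-1/2 → after 1×micro: 1/4; S1 reads c0=1/4 → after 1×micro: -1/4; S2 reads c1=-1/4 → after 1×micro: 1 ⇒ (c0=1/4, c1=-1/4, c2=1)
[Gauss-Seidel] macro 3: S0 reads c1=-1/4 → after 1×micro: 1/8; S1 reads c0=1/8 → after 1×micro: -1/8; S2 reads c1=-1/8 → after 1×micro: 1 ⇒ (c0=1/8, c1=-1/8, c2=1)
[Gauss-Seidel] macro 4: S0 reads c1=-1/8 → after 1×micro: 1/16; S1 reads c0=1/16 → after 1×micro: -1/16; S2 reads c1=-1/16 → after 1×micro: 1 ⇒ (c0=1/16, c1=-1/16, c2=1)
[Gauss-Seidel] macro 5: S0 reads c1=-1/16 → after 1×micro: 1/32; S1 reads c0=1/32 → after 1×micro: -1/32; S2 reads c1=-1/32 → after 1×micro: 1 ⇒ (c0=1/32, c1=-1/32, c2=1)
[Gauss-Seidel] macro 6: S0 reads c1=-1/32 → after 1×micro: 1/64; S1 reads c0=1/64 → after 1×micro: -1/64; S2 reads c1=-1/64 → after 1×micro: 1 ⇒ (c0=1/64, c1=-1/64, c2=1)

first divergence at macro-step: 1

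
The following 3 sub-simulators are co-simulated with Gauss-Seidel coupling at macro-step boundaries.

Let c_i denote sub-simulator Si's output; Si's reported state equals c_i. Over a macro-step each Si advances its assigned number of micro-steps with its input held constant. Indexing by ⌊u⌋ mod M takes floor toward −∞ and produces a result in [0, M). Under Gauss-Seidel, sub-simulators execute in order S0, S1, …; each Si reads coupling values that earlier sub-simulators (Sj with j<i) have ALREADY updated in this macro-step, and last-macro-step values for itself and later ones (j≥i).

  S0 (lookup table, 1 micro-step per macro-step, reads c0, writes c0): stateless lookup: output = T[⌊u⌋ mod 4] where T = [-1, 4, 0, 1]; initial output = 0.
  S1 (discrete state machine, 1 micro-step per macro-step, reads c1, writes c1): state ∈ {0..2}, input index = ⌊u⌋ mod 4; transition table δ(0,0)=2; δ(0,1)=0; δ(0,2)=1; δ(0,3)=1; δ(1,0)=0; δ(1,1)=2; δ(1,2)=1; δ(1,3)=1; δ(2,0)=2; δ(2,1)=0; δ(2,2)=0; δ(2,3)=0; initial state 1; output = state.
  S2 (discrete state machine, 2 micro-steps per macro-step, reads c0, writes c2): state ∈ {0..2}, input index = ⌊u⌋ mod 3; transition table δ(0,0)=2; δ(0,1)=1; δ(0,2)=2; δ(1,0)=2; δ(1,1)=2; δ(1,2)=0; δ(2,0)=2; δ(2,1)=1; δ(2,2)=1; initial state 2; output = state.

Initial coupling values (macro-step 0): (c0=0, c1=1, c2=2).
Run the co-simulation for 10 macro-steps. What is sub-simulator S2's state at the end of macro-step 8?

macro 1: S0 reads c0=0 → after 1×micro: -1; S1 reads c1=1 → after 1×micro: 2; S2 reads c0=-1 → after 2×micro: 0 ⇒ (c0=-1, c1=2, c2=0)
macro 2: S0 reads c0=-1 → after 1×micro: 1; S1 reads c1=2 → after 1×micro: 0; S2 reads c0=1 → after 2×micro: 2 ⇒ (c0=1, c1=0, c2=2)
macro 3: S0 reads c0=1 → after 1×micro: 4; S1 reads c1=0 → after 1×micro: 2; S2 reads c0=4 → after 2×micro: 2 ⇒ (c0=4, c1=2, c2=2)
macro 4: S0 reads c0=4 → after 1×micro: -1; S1 reads c1=2 → after 1×micro: 0; S2 reads c0=-1 → after 2×micro: 0 ⇒ (c0=-1, c1=0, c2=0)
macro 5: S0 reads c0=-1 → after 1×micro: 1; S1 reads c1=0 → after 1×micro: 2; S2 reads c0=1 → after 2×micro: 2 ⇒ (c0=1, c1=2, c2=2)
macro 6: S0 reads c0=1 → after 1×micro: 4; S1 reads c1=2 → after 1×micro: 0; S2 reads c0=4 → after 2×micro: 2 ⇒ (c0=4, c1=0, c2=2)
macro 7: S0 reads c0=4 → after 1×micro: -1; S1 reads c1=0 → after 1×micro: 2; S2 reads c0=-1 → after 2×micro: 0 ⇒ (c0=-1, c1=2, c2=0)
macro 8: S0 reads c0=-1 → after 1×micro: 1; S1 reads c1=2 → after 1×micro: 0; S2 reads c0=1 → after 2×micro: 2 ⇒ (c0=1, c1=0, c2=2)
macro 9: S0 reads c0=1 → after 1×micro: 4; S1 reads c1=0 → after 1×micro: 2; S2 reads c0=4 → after 2×micro: 2 ⇒ (c0=4, c1=2, c2=2)
macro 10: S0 reads c0=4 → after 1×micro: -1; S1 reads c1=2 → after 1×micro: 0; S2 reads c0=-1 → after 2×micro: 0 ⇒ (c0=-1, c1=0, c2=0)

S2 state at macro-step 8 = 2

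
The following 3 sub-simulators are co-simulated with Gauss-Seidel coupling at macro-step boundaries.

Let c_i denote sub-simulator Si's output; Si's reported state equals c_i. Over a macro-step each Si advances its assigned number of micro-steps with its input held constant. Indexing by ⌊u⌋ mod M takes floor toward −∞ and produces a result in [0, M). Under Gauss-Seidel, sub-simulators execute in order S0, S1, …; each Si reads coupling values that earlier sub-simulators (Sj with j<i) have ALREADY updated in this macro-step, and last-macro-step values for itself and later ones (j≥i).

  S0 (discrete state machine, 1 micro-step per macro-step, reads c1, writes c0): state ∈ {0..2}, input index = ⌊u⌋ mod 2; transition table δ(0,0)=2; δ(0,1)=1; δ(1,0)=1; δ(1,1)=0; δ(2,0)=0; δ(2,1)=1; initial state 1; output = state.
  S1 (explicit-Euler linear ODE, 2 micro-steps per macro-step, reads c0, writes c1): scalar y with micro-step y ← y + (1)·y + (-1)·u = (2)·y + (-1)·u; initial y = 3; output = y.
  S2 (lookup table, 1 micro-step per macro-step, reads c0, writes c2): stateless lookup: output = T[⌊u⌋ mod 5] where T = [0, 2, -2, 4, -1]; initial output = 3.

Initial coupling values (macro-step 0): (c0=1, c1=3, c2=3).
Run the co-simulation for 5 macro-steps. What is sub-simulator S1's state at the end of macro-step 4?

macro 1: S0 reads c1=3 → after 1×micro: 0; S1 reads c0=0 → after 2×micro: 12; S2 reads c0=0 → after 1×micro: 0 ⇒ (c0=0, c1=12, c2=0)
macro 2: S0 reads c1=12 → after 1×micro: 2; S1 reads c0=2 → after 2×micro: 42; S2 reads c0=2 → after 1×micro: -2 ⇒ (c0=2, c1=42, c2=-2)
macro 3: S0 reads c1=42 → after 1×micro: 0; S1 reads c0=0 → after 2×micro: 168; S2 reads c0=0 → after 1×micro: 0 ⇒ (c0=0, c1=168, c2=0)
macro 4: S0 reads c1=168 → after 1×micro: 2; S1 reads c0=2 → after 2×micro: 666; S2 reads c0=2 → after 1×micro: -2 ⇒ (c0=2, c1=666, c2=-2)
macro 5: S0 reads c1=666 → after 1×micro: 0; S1 reads c0=0 → after 2×micro: 2664; S2 reads c0=0 → after 1×micro: 0 ⇒ (c0=0, c1=2664, c2=0)

S1 state at macro-step 4 = 666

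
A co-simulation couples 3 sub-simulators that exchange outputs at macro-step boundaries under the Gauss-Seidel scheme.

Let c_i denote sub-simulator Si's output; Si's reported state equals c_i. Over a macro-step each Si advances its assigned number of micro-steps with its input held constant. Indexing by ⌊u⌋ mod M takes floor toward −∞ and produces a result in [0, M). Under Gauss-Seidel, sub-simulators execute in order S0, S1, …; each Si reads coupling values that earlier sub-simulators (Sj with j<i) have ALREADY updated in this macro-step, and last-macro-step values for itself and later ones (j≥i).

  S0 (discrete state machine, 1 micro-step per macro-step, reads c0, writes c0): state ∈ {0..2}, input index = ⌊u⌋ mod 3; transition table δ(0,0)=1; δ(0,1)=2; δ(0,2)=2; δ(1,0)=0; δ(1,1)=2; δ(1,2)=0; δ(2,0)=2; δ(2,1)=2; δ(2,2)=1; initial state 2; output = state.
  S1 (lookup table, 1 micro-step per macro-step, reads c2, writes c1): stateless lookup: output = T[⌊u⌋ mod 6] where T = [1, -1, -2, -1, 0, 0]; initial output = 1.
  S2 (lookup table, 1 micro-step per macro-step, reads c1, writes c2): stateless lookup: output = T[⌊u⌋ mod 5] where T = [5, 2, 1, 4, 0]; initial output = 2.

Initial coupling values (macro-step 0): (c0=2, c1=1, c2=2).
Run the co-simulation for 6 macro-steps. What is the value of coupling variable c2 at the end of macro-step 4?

macro 1: S0 reads c0=2 → after 1×micro: 1; S1 reads c2=2 → after 1×micro: -2; S2 reads c1=-2 → after 1×micro: 4 ⇒ (c0=1, c1=-2, c2=4)
macro 2: S0 reads c0=1 → after 1×micro: 2; S1 reads c2=4 → after 1×micro: 0; S2 reads c1=0 → after 1×micro: 5 ⇒ (c0=2, c1=0, c2=5)
macro 3: S0 reads c0=2 → after 1×micro: 1; S1 reads c2=5 → after 1×micro: 0; S2 reads c1=0 → after 1×micro: 5 ⇒ (c0=1, c1=0, c2=5)
macro 4: S0 reads c0=1 → after 1×micro: 2; S1 reads c2=5 → after 1×micro: 0; S2 reads c1=0 → after 1×micro: 5 ⇒ (c0=2, c1=0, c2=5)
macro 5: S0 reads c0=2 → after 1×micro: 1; S1 reads c2=5 → after 1×micro: 0; S2 reads c1=0 → after 1×micro: 5 ⇒ (c0=1, c1=0, c2=5)
macro 6: S0 reads c0=1 → after 1×micro: 2; S1 reads c2=5 → after 1×micro: 0; S2 reads c1=0 → after 1×micro: 5 ⇒ (c0=2, c1=0, c2=5)

c2 at macro-step 4 = 5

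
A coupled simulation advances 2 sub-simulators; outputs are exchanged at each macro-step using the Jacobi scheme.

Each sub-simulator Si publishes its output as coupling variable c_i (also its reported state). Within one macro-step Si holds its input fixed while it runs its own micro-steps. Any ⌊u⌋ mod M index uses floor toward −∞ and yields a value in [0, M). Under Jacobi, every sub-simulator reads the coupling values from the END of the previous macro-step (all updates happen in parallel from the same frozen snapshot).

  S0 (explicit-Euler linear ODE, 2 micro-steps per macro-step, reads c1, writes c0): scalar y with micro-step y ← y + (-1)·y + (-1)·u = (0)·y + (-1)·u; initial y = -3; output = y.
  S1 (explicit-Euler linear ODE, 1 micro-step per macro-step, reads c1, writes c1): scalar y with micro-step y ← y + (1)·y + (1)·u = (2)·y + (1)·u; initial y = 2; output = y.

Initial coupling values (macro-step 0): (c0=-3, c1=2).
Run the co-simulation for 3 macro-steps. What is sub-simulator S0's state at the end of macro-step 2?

macro 1: S0 reads c1=2 → after 2×micro: -2; S1 reads c1=2 → after 1×micro: 6 ⇒ (c0=-2, c1=6)
macro 2: S0 reads c1=6 → after 2×micro: -6; S1 reads c1=6 → after 1×micro: 18 ⇒ (c0=-6, c1=18)
macro 3: S0 reads c1=18 → after 2×micro: -18; S1 reads c1=18 → after 1×micro: 54 ⇒ (c0=-18, c1=54)

S0 state at macro-step 2 = -6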